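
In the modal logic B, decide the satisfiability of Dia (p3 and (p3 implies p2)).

1. Dia (p3 and (p3 implies p2)), 0
2. p3 and (p3 implies p2), 1   [Dia-rule on 1: fresh world 1, 0R1]
3. p3, 1   [and-rule on 2]
4. p3 implies p2, 1   [and-rule on 2]
5. p2, 1   [implies-rule on 4 (branches; this branch)]
Accessibility: 0R0, 0R1, 1R0, 1R1

Yes, satisfiable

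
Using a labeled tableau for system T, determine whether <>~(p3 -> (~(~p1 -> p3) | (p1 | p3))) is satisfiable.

1. <>~(p3 -> (~(~p1 -> p3) | (p1 | p3))), w0
2. ~(p3 -> (~(~p1 -> p3) | (p1 | p3))), w1   [<>-rule on 1: fresh world w1, w0Rw1]
3. p3, w1   [~->-rule on 2]
4. ~(~(~p1 -> p3) | (p1 | p3)), w1   [~->-rule on 2]
5. ~p1 -> p3, w1   [~|-rule on 4]
6. ~(p1 | p3), w1   [~|-rule on 4]
7. ~p1, w1   [~|-rule on 6]
8. ~p3, w1   [~|-rule on 6]
Accessibility: w0Rw0, w0Rw1, w1Rw1
Branch closes: p3 and ~p3 both at w1.
Every branch closes; the branch above is one of them.

No, unsatisfiable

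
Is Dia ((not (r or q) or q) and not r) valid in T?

Tableau for the negation not Dia ((not (r or q) or q) and not r):
1. not Dia ((not (r or q) or q) and not r), 0
2. not ((not (r or q) or q) and not r), 0
3. r, 0
Accessibility: 0R0
The negation has an open branch (countermodel exists).

No, not valid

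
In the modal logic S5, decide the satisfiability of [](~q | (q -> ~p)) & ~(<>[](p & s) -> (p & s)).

Unsatisfiable

1. [](~q | (q -> ~p)) & ~(<>[](p & s) -> (p & s)), u
2. [](~q | (q -> ~p)), u
3. ~(<>[](p & s) -> (p & s)), u
4. <>[](p & s), u
5. ~(p & s), u
6. ~q | (q -> ~p), u
7. ~s, u
8. q -> ~p, u
9. ~p, u
10. [](p & s), v
11. ~q | (q -> ~p), v
12. p & s, u
13. p, u
14. s, u
Accessibility: uRu, uRv, vRu, vRv
Branch closes: p and ~p both at u.
Every branch closes; the branch above is one of them.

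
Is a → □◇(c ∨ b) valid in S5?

Tableau for the negation ¬(a → □◇(c ∨ b)):
1. ¬(a → □◇(c ∨ b)), 0
2. a, 0
3. ¬□◇(c ∨ b), 0
4. ¬◇(c ∨ b), 1
5. ¬(c ∨ b), 0
6. ¬c, 0
7. ¬b, 0
8. ¬(c ∨ b), 1
9. ¬c, 1
10. ¬b, 1
Accessibility: 0R0, 0R1, 1R0, 1R1
The negation has an open branch (countermodel exists).

Not valid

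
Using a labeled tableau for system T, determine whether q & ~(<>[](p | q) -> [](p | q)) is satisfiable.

Satisfiable (open branch found)

1. q & ~(<>[](p | q) -> [](p | q)), 0
2. q, 0
3. ~(<>[](p | q) -> [](p | q)), 0
4. <>[](p | q), 0
5. ~[](p | q), 0
6. [](p | q), 1
7. p | q, 1
8. q, 1
9. ~(p | q), 2
10. ~p, 2
11. ~q, 2
Accessibility: 0R0, 0R1, 0R2, 1R1, 2R2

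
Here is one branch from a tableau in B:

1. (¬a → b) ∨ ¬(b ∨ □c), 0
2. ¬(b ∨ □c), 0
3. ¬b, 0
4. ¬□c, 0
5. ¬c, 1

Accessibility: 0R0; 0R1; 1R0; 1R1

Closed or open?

Open

No world carries both an atom and its negation.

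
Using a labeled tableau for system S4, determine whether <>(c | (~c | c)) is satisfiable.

1. <>(c | (~c | c)), u
2. c | (~c | c), v   [<>-rule on 1: fresh world v, uRv]
3. ~c | c, v   [|-rule on 2 (branches; this branch)]
4. c, v   [|-rule on 3 (branches; this branch)]
Accessibility: uRu, uRv, vRv

Yes, satisfiable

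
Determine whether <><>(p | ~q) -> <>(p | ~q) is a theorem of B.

Not valid

Tableau for the negation ~(<><>(p | ~q) -> <>(p | ~q)):
1. ~(<><>(p | ~q) -> <>(p | ~q)), 0
2. <><>(p | ~q), 0
3. ~<>(p | ~q), 0
4. ~(p | ~q), 0
5. ~p, 0
6. q, 0
7. <>(p | ~q), 1
8. ~(p | ~q), 1
9. ~p, 1
10. q, 1
11. p | ~q, 2
12. ~q, 2
Accessibility: 0R0, 0R1, 1R0, 1R1, 1R2, 2R1, 2R2
The negation has an open branch (countermodel exists).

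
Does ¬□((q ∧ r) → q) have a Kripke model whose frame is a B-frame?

1. ¬□((q ∧ r) → q), w0
2. ¬((q ∧ r) → q), w1
3. q ∧ r, w1
4. ¬q, w1
5. q, w1
6. r, w1
Accessibility: w0Rw0, w0Rw1, w1Rw0, w1Rw1
Branch closes: q and ¬q both at w1.
Every branch closes; the branch above is one of them.

No, unsatisfiable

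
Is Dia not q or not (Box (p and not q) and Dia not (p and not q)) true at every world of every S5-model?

Valid in S5

Tableau for the negation not (Dia not q or not (Box (p and not q) and Dia not (p and not q))):
1. not (Dia not q or not (Box (p and not q) and Dia not (p and not q))), w0
2. not Dia not q, w0   [neg-or-rule on 1]
3. Box (p and not q) and Dia not (p and not q), w0   [neg-or-rule on 1]
4. Box (p and not q), w0   [and-rule on 3]
5. Dia not (p and not q), w0   [and-rule on 3]
6. q, w0   [neg-Dia-rule on 2 via w0Rw0]
7. p and not q, w0   [Box-rule on 4 via w0Rw0]
8. p, w0   [and-rule on 7]
9. not q, w0   [and-rule on 7]
Accessibility: w0Rw0
Branch closes: q and not q both at w0.
Every branch of the negation's tableau closes; the branch above is one of them.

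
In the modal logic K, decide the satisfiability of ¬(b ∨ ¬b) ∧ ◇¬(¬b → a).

No, unsatisfiable

1. ¬(b ∨ ¬b) ∧ ◇¬(¬b → a), w0
2. ¬(b ∨ ¬b), w0
3. ◇¬(¬b → a), w0
4. ¬b, w0
5. b, w0
Branch closes: b and ¬b both at w0.
All branches of the tableau close; one closing branch shown above.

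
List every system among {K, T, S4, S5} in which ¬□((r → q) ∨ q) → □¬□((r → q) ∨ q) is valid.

S5

S5-tableau for the negation ¬(¬□((r → q) ∨ q) → □¬□((r → q) ∨ q)):
1. ¬(¬□((r → q) ∨ q) → □¬□((r → q) ∨ q)), w0
2. ¬□((r → q) ∨ q), w0
3. ¬□¬□((r → q) ∨ q), w0
4. ¬((r → q) ∨ q), w1
5. ¬(r → q), w1
6. ¬q, w1
7. r, w1
8. □((r → q) ∨ q), w2
9. (r → q) ∨ q, w0
10. (r → q) ∨ q, w1
11. (r → q) ∨ q, w2
12. r → q, w0
13. r → q, w1
14. q, w2
15. q, w0
16. q, w1
Accessibility: w0Rw0, w0Rw1, w0Rw2, w1Rw0, w1Rw1, w1Rw2, w2Rw0, w2Rw1, w2Rw2
Branch closes: q and ¬q both at w1.
Every branch closes (one shown): valid in S5.
S4-tableau for the negation ¬(¬□((r → q) ∨ q) → □¬□((r → q) ∨ q)):
1. ¬(¬□((r → q) ∨ q) → □¬□((r → q) ∨ q)), w0
2. ¬□((r → q) ∨ q), w0
3. ¬□¬□((r → q) ∨ q), w0
4. ¬((r → q) ∨ q), w1
5. ¬(r → q), w1
6. ¬q, w1
7. r, w1
8. □((r → q) ∨ q), w2
9. (r → q) ∨ q, w2
10. q, w2
Accessibility: w0Rw0, w0Rw1, w0Rw2, w1Rw1, w2Rw2
Complete open branch: countermodel on an S4-frame, so not valid in S4, nor in K, T (the same frame is also a K-frame and a T-frame).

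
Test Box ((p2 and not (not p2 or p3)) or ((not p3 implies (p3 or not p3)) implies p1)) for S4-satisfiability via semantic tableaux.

Satisfiable

1. Box ((p2 and not (not p2 or p3)) or ((not p3 implies (p3 or not p3)) implies p1)), u
2. (p2 and not (not p2 or p3)) or ((not p3 implies (p3 or not p3)) implies p1), u
3. (not p3 implies (p3 or not p3)) implies p1, u
4. p1, u
Accessibility: uRu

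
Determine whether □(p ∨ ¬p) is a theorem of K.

Valid

Tableau for the negation ¬□(p ∨ ¬p):
1. ¬□(p ∨ ¬p), w0
2. ¬(p ∨ ¬p), w1   [¬□-rule on 1: fresh world w1, w0Rw1]
3. ¬p, w1   [¬∨-rule on 2]
4. p, w1   [¬∨-rule on 2]
Accessibility: w0Rw1
Branch closes: p and ¬p both at w1.
Every branch of the negation's tableau closes; the branch above is one of them.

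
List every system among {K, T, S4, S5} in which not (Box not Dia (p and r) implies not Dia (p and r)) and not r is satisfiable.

T-tableau for the formula:
1. not (Box not Dia (p and r) implies not Dia (p and r)) and not r, w0
2. not (Box not Dia (p and r) implies not Dia (p and r)), w0   [and-rule on 1]
3. not r, w0   [and-rule on 1]
4. Box not Dia (p and r), w0   [neg-implies-rule on 2]
5. Dia (p and r), w0   [neg-implies-rule on 2]
6. not Dia (p and r), w0   [Box-rule on 4 via w0Rw0]
7. not (p and r), w0   [neg-Dia-rule on 6 via w0Rw0]
8. p and r, w1   [Dia-rule on 5: fresh world w1, w0Rw1]
9. p, w1   [and-rule on 8]
10. r, w1   [and-rule on 8]
11. not Dia (p and r), w1   [Box-rule on 4 via w0Rw1]
12. not (p and r), w1   [neg-Dia-rule on 6 via w0Rw1]
13. not r, w1   [neg-and-rule on 12 (branches; this branch)]
Accessibility: w0Rw0, w0Rw1, w1Rw1
Branch closes: r and not r both at w1.
Every branch closes (one shown): unsatisfiable in T, hence also in S4, S5 (every S4/S5-frame is a T-frame).
K-tableau for the formula:
1. not (Box not Dia (p and r) implies not Dia (p and r)) and not r, w0
2. not (Box not Dia (p and r) implies not Dia (p and r)), w0   [and-rule on 1]
3. not r, w0   [and-rule on 1]
4. Box not Dia (p and r), w0   [neg-implies-rule on 2]
5. Dia (p and r), w0   [neg-implies-rule on 2]
6. p and r, w1   [Dia-rule on 5: fresh world w1, w0Rw1]
7. p, w1   [and-rule on 6]
8. r, w1   [and-rule on 6]
9. not Dia (p and r), w1   [Box-rule on 4 via w0Rw1]
Accessibility: w0Rw1
Complete open branch: satisfiable in K.

K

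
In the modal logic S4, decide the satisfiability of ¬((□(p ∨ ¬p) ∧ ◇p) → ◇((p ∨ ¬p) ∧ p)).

Unsatisfiable (every branch closes)

1. ¬((□(p ∨ ¬p) ∧ ◇p) → ◇((p ∨ ¬p) ∧ p)), w0
2. □(p ∨ ¬p) ∧ ◇p, w0   [¬→-rule on 1]
3. ¬◇((p ∨ ¬p) ∧ p), w0   [¬→-rule on 1]
4. □(p ∨ ¬p), w0   [∧-rule on 2]
5. ◇p, w0   [∧-rule on 2]
6. ¬((p ∨ ¬p) ∧ p), w0   [¬◇-rule on 3 via w0Rw0]
7. p ∨ ¬p, w0   [□-rule on 4 via w0Rw0]
8. ¬p, w0   [¬∧-rule on 6 (branches; this branch)]
9. p, w1   [◇-rule on 5: fresh world w1, w0Rw1]
10. ¬((p ∨ ¬p) ∧ p), w1   [¬◇-rule on 3 via w0Rw1]
11. p ∨ ¬p, w1   [□-rule on 4 via w0Rw1]
12. ¬(p ∨ ¬p), w1   [¬∧-rule on 10 (branches; this branch)]
13. ¬p, w1   [¬∨-rule on 12]
Accessibility: w0Rw0, w0Rw1, w1Rw1
Branch closes: p and ¬p both at w1.
(One branch shown.) All branches close.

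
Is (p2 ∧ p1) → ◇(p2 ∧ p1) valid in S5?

Tableau for the negation ¬((p2 ∧ p1) → ◇(p2 ∧ p1)):
1. ¬((p2 ∧ p1) → ◇(p2 ∧ p1)), 0
2. p2 ∧ p1, 0
3. ¬◇(p2 ∧ p1), 0
4. p2, 0
5. p1, 0
6. ¬(p2 ∧ p1), 0
7. ¬p1, 0
Accessibility: 0R0
Branch closes: p1 and ¬p1 both at 0.
Every branch of the negation's tableau closes; the branch above is one of them.

Valid in S5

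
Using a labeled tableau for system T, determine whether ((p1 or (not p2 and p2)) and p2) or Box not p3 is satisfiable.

Satisfiable

1. ((p1 or (not p2 and p2)) and p2) or Box not p3, 0
2. Box not p3, 0
3. not p3, 0
Accessibility: 0R0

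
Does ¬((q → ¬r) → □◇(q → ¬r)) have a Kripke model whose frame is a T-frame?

1. ¬((q → ¬r) → □◇(q → ¬r)), w0
2. q → ¬r, w0   [¬→-rule on 1]
3. ¬□◇(q → ¬r), w0   [¬→-rule on 1]
4. ¬r, w0   [→-rule on 2 (branches; this branch)]
5. ¬◇(q → ¬r), w1   [¬□-rule on 3: fresh world w1, w0Rw1]
6. ¬(q → ¬r), w1   [¬◇-rule on 5 via w1Rw1]
7. q, w1   [¬→-rule on 6]
8. r, w1   [¬→-rule on 6]
Accessibility: w0Rw0, w0Rw1, w1Rw1

Yes, satisfiable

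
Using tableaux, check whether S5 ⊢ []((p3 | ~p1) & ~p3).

Tableau for the negation ~[]((p3 | ~p1) & ~p3):
1. ~[]((p3 | ~p1) & ~p3), w0
2. ~((p3 | ~p1) & ~p3), w1
3. p3, w1
Accessibility: w0Rw0, w0Rw1, w1Rw0, w1Rw1
The negation has an open branch (countermodel exists).

No, not valid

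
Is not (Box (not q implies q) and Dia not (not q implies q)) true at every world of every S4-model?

Tableau for the negation Box (not q implies q) and Dia not (not q implies q):
1. Box (not q implies q) and Dia not (not q implies q), w0
2. Box (not q implies q), w0
3. Dia not (not q implies q), w0
4. not q implies q, w0
5. q, w0
6. not (not q implies q), w1
7. not q, w1
8. not q implies q, w1
9. q, w1
Accessibility: w0Rw0, w0Rw1, w1Rw1
Branch closes: q and not q both at w1.
Every branch of the negation's tableau closes; the branch above is one of them.

Valid in S4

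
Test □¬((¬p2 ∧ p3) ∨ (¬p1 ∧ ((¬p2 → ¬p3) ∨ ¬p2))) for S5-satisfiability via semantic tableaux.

1. □¬((¬p2 ∧ p3) ∨ (¬p1 ∧ ((¬p2 → ¬p3) ∨ ¬p2))), 0
2. ¬((¬p2 ∧ p3) ∨ (¬p1 ∧ ((¬p2 → ¬p3) ∨ ¬p2))), 0
3. ¬(¬p2 ∧ p3), 0
4. ¬(¬p1 ∧ ((¬p2 → ¬p3) ∨ ¬p2)), 0
5. ¬p3, 0
6. p1, 0
Accessibility: 0R0

Satisfiable (open branch found)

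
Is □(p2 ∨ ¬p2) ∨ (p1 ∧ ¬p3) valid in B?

Tableau for the negation ¬(□(p2 ∨ ¬p2) ∨ (p1 ∧ ¬p3)):
1. ¬(□(p2 ∨ ¬p2) ∨ (p1 ∧ ¬p3)), 0
2. ¬□(p2 ∨ ¬p2), 0
3. ¬(p1 ∧ ¬p3), 0
4. p3, 0
5. ¬(p2 ∨ ¬p2), 1
6. ¬p2, 1
7. p2, 1
Accessibility: 0R0, 0R1, 1R0, 1R1
Branch closes: p2 and ¬p2 both at 1.
Every branch of the negation's tableau closes; the branch above is one of them.

Yes, valid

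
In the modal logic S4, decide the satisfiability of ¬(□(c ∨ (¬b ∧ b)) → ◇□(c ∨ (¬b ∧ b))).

Unsatisfiable (every branch closes)

1. ¬(□(c ∨ (¬b ∧ b)) → ◇□(c ∨ (¬b ∧ b))), w0
2. □(c ∨ (¬b ∧ b)), w0   [¬→-rule on 1]
3. ¬◇□(c ∨ (¬b ∧ b)), w0   [¬→-rule on 1]
4. c ∨ (¬b ∧ b), w0   [□-rule on 2 via w0Rw0]
5. ¬□(c ∨ (¬b ∧ b)), w0   [¬◇-rule on 3 via w0Rw0]
6. c, w0   [∨-rule on 4 (branches; this branch)]
7. ¬(c ∨ (¬b ∧ b)), w1   [¬□-rule on 5: fresh world w1, w0Rw1]
8. ¬c, w1   [¬∨-rule on 7]
9. ¬(¬b ∧ b), w1   [¬∨-rule on 7]
10. c ∨ (¬b ∧ b), w1   [□-rule on 2 via w0Rw1]
11. ¬□(c ∨ (¬b ∧ b)), w1   [¬◇-rule on 3 via w0Rw1]
12. ¬b, w1   [¬∧-rule on 9 (branches; this branch)]
13. ¬b ∧ b, w1   [∨-rule on 10 (branches; this branch)]
14. b, w1   [∧-rule on 13]
Accessibility: w0Rw0, w0Rw1, w1Rw1
Branch closes: b and ¬b both at w1.
(One branch shown.) All branches close.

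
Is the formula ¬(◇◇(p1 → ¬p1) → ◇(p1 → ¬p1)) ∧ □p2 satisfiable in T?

Satisfiable (open branch found)

1. ¬(◇◇(p1 → ¬p1) → ◇(p1 → ¬p1)) ∧ □p2, 0
2. ¬(◇◇(p1 → ¬p1) → ◇(p1 → ¬p1)), 0   [∧-rule on 1]
3. □p2, 0   [∧-rule on 1]
4. ◇◇(p1 → ¬p1), 0   [¬→-rule on 2]
5. ¬◇(p1 → ¬p1), 0   [¬→-rule on 2]
6. p2, 0   [□-rule on 3 via 0R0]
7. ¬(p1 → ¬p1), 0   [¬◇-rule on 5 via 0R0]
8. p1, 0   [¬→-rule on 7]
9. ◇(p1 → ¬p1), 1   [◇-rule on 4: fresh world 1, 0R1]
10. p2, 1   [□-rule on 3 via 0R1]
11. ¬(p1 → ¬p1), 1   [¬◇-rule on 5 via 0R1]
12. p1, 1   [¬→-rule on 11]
13. p1 → ¬p1, 2   [◇-rule on 9: fresh world 2, 1R2]
14. ¬p1, 2   [→-rule on 13 (branches; this branch)]
Accessibility: 0R0, 0R1, 1R1, 1R2, 2R2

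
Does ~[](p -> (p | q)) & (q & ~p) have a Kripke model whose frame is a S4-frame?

1. ~[](p -> (p | q)) & (q & ~p), 0
2. ~[](p -> (p | q)), 0
3. q & ~p, 0
4. q, 0
5. ~p, 0
6. ~(p -> (p | q)), 1
7. p, 1
8. ~(p | q), 1
9. ~p, 1
10. ~q, 1
Accessibility: 0R0, 0R1, 1R1
Branch closes: p and ~p both at 1.
Every branch closes; the branch above is one of them.

Unsatisfiable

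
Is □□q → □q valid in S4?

Tableau for the negation ¬(□□q → □q):
1. ¬(□□q → □q), 0
2. □□q, 0   [¬→-rule on 1]
3. ¬□q, 0   [¬→-rule on 1]
4. □q, 0   [□-rule on 2 via 0R0]
5. q, 0   [□-rule on 4 via 0R0]
6. ¬q, 1   [¬□-rule on 3: fresh world 1, 0R1]
7. □q, 1   [□-rule on 2 via 0R1]
8. q, 1   [□-rule on 4 via 0R1]
Accessibility: 0R0, 0R1, 1R1
Branch closes: q and ¬q both at 1.
Every branch of the negation's tableau closes; the branch above is one of them.

Valid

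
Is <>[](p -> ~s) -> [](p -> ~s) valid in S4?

Invalid (countermodel exists)

Tableau for the negation ~(<>[](p -> ~s) -> [](p -> ~s)):
1. ~(<>[](p -> ~s) -> [](p -> ~s)), w0
2. <>[](p -> ~s), w0
3. ~[](p -> ~s), w0
4. [](p -> ~s), w1
5. p -> ~s, w1
6. ~s, w1
7. ~(p -> ~s), w2
8. p, w2
9. s, w2
Accessibility: w0Rw0, w0Rw1, w0Rw2, w1Rw1, w2Rw2
The negation has an open branch (countermodel exists).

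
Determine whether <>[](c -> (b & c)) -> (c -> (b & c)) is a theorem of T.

Not valid

Tableau for the negation ~(<>[](c -> (b & c)) -> (c -> (b & c))):
1. ~(<>[](c -> (b & c)) -> (c -> (b & c))), 0
2. <>[](c -> (b & c)), 0
3. ~(c -> (b & c)), 0
4. c, 0
5. ~(b & c), 0
6. ~b, 0
7. [](c -> (b & c)), 1
8. c -> (b & c), 1
9. b & c, 1
10. b, 1
11. c, 1
Accessibility: 0R0, 0R1, 1R1
The negation has an open branch (countermodel exists).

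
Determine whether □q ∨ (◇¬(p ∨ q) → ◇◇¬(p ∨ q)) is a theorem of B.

Tableau for the negation ¬(□q ∨ (◇¬(p ∨ q) → ◇◇¬(p ∨ q))):
1. ¬(□q ∨ (◇¬(p ∨ q) → ◇◇¬(p ∨ q))), w0
2. ¬□q, w0
3. ¬(◇¬(p ∨ q) → ◇◇¬(p ∨ q)), w0
4. ◇¬(p ∨ q), w0
5. ¬◇◇¬(p ∨ q), w0
6. ¬◇¬(p ∨ q), w0
7. p ∨ q, w0
8. q, w0
9. ¬q, w1
10. ¬◇¬(p ∨ q), w1
11. p ∨ q, w1
12. p, w1
13. ¬(p ∨ q), w2
14. ¬p, w2
15. ¬q, w2
16. ¬◇¬(p ∨ q), w2
17. p ∨ q, w2
18. q, w2
Accessibility: w0Rw0, w0Rw1, w0Rw2, w1Rw0, w1Rw1, w2Rw0, w2Rw2
Branch closes: q and ¬q both at w2.
Every branch of the negation's tableau closes; the branch above is one of them.

Valid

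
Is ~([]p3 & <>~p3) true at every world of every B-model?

Valid

Tableau for the negation []p3 & <>~p3:
1. []p3 & <>~p3, w0
2. []p3, w0
3. <>~p3, w0
4. p3, w0
5. ~p3, w1
6. p3, w1
Accessibility: w0Rw0, w0Rw1, w1Rw0, w1Rw1
Branch closes: p3 and ~p3 both at w1.
All branches of the negation close; one closing branch shown above.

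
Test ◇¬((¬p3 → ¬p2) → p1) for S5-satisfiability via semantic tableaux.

1. ◇¬((¬p3 → ¬p2) → p1), u
2. ¬((¬p3 → ¬p2) → p1), v   [◇-rule on 1: fresh world v, uRv]
3. ¬p3 → ¬p2, v   [¬→-rule on 2]
4. ¬p1, v   [¬→-rule on 2]
5. ¬p2, v   [→-rule on 3 (branches; this branch)]
Accessibility: uRu, uRv, vRu, vRv

Satisfiable (open branch found)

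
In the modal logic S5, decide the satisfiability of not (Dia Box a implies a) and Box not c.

Unsatisfiable

1. not (Dia Box a implies a) and Box not c, 0
2. not (Dia Box a implies a), 0
3. Box not c, 0
4. Dia Box a, 0
5. not a, 0
6. not c, 0
7. Box a, 1
8. not c, 1
9. a, 0
Accessibility: 0R0, 0R1, 1R0, 1R1
Branch closes: a and not a both at 0.
(One branch shown.) All branches close.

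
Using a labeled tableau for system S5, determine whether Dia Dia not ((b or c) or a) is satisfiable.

Satisfiable

1. Dia Dia not ((b or c) or a), u
2. Dia not ((b or c) or a), v   [Dia-rule on 1: fresh world v, uRv]
3. not ((b or c) or a), w   [Dia-rule on 2: fresh world w, vRw]
4. not (b or c), w   [neg-or-rule on 3]
5. not a, w   [neg-or-rule on 3]
6. not b, w   [neg-or-rule on 4]
7. not c, w   [neg-or-rule on 4]
Accessibility: uRu, uRv, uRw, vRu, vRv, vRw, wRu, wRv, wRw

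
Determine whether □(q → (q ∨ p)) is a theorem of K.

Tableau for the negation ¬□(q → (q ∨ p)):
1. ¬□(q → (q ∨ p)), u
2. ¬(q → (q ∨ p)), v
3. q, v
4. ¬(q ∨ p), v
5. ¬q, v
6. ¬p, v
Accessibility: uRv
Branch closes: q and ¬q both at v.
All branches of the negation close; one closing branch shown above.

Valid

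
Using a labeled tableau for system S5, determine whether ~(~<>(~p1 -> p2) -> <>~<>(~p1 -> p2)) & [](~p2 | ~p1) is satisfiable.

1. ~(~<>(~p1 -> p2) -> <>~<>(~p1 -> p2)) & [](~p2 | ~p1), u
2. ~(~<>(~p1 -> p2) -> <>~<>(~p1 -> p2)), u
3. [](~p2 | ~p1), u
4. ~<>(~p1 -> p2), u
5. ~<>~<>(~p1 -> p2), u
6. ~p2 | ~p1, u
7. ~(~p1 -> p2), u
8. ~p1, u
9. ~p2, u
10. <>(~p1 -> p2), u
11. ~p1 -> p2, v
12. ~p2 | ~p1, v
13. ~(~p1 -> p2), v
14. ~p1, v
15. ~p2, v
16. <>(~p1 -> p2), v
17. p2, v
Accessibility: uRu, uRv, vRu, vRv
Branch closes: p2 and ~p2 both at v.
All branches of the tableau close; one closing branch shown above.

Unsatisfiable (every branch closes)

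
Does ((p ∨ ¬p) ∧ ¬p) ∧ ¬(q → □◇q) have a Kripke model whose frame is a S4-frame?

1. ((p ∨ ¬p) ∧ ¬p) ∧ ¬(q → □◇q), u
2. (p ∨ ¬p) ∧ ¬p, u
3. ¬(q → □◇q), u
4. p ∨ ¬p, u
5. ¬p, u
6. q, u
7. ¬□◇q, u
8. ¬◇q, v
9. ¬q, v
Accessibility: uRu, uRv, vRv

Satisfiable (open branch found)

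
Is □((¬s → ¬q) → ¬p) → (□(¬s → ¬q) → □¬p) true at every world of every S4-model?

Tableau for the negation ¬(□((¬s → ¬q) → ¬p) → (□(¬s → ¬q) → □¬p)):
1. ¬(□((¬s → ¬q) → ¬p) → (□(¬s → ¬q) → □¬p)), w0
2. □((¬s → ¬q) → ¬p), w0
3. ¬(□(¬s → ¬q) → □¬p), w0
4. □(¬s → ¬q), w0
5. ¬□¬p, w0
6. (¬s → ¬q) → ¬p, w0
7. ¬s → ¬q, w0
8. ¬p, w0
9. ¬q, w0
10. p, w1
11. (¬s → ¬q) → ¬p, w1
12. ¬s → ¬q, w1
13. ¬(¬s → ¬q), w1
14. ¬s, w1
15. q, w1
16. ¬q, w1
Accessibility: w0Rw0, w0Rw1, w1Rw1
Branch closes: q and ¬q both at w1.
Every branch of the negation's tableau closes; the branch above is one of them.

Valid in S4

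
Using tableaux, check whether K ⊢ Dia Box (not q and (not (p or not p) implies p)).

Tableau for the negation not Dia Box (not q and (not (p or not p) implies p)):
1. not Dia Box (not q and (not (p or not p) implies p)), 0
The negation has an open branch (countermodel exists).

No, not valid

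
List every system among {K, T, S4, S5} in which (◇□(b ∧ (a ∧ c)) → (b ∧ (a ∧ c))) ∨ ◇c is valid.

K-tableau for the negation ¬((◇□(b ∧ (a ∧ c)) → (b ∧ (a ∧ c))) ∨ ◇c):
1. ¬((◇□(b ∧ (a ∧ c)) → (b ∧ (a ∧ c))) ∨ ◇c), 0
2. ¬(◇□(b ∧ (a ∧ c)) → (b ∧ (a ∧ c))), 0
3. ¬◇c, 0
4. ◇□(b ∧ (a ∧ c)), 0
5. ¬(b ∧ (a ∧ c)), 0
6. ¬(a ∧ c), 0
7. ¬c, 0
8. □(b ∧ (a ∧ c)), 1
9. ¬c, 1
Accessibility: 0R1
Complete open branch: countermodel on a K-frame, so not valid in K.
T-tableau for the negation ¬((◇□(b ∧ (a ∧ c)) → (b ∧ (a ∧ c))) ∨ ◇c):
1. ¬((◇□(b ∧ (a ∧ c)) → (b ∧ (a ∧ c))) ∨ ◇c), 0
2. ¬(◇□(b ∧ (a ∧ c)) → (b ∧ (a ∧ c))), 0
3. ¬◇c, 0
4. ◇□(b ∧ (a ∧ c)), 0
5. ¬(b ∧ (a ∧ c)), 0
6. ¬c, 0
7. ¬(a ∧ c), 0
8. □(b ∧ (a ∧ c)), 1
9. ¬c, 1
10. b ∧ (a ∧ c), 1
11. b, 1
12. a ∧ c, 1
13. a, 1
14. c, 1
Accessibility: 0R0, 0R1, 1R1
Branch closes: c and ¬c both at 1.
Every branch closes (one shown): valid in T, hence also in S4, S5 (every theorem of T is a theorem of S4 and S5).

T, S4, S5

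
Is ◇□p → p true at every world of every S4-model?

No, not valid

Tableau for the negation ¬(◇□p → p):
1. ¬(◇□p → p), u
2. ◇□p, u   [¬→-rule on 1]
3. ¬p, u   [¬→-rule on 1]
4. □p, v   [◇-rule on 2: fresh world v, uRv]
5. p, v   [□-rule on 4 via vRv]
Accessibility: uRu, uRv, vRv
The negation has an open branch (countermodel exists).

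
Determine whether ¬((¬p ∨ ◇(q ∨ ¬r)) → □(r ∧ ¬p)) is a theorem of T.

Tableau for the negation (¬p ∨ ◇(q ∨ ¬r)) → □(r ∧ ¬p):
1. (¬p ∨ ◇(q ∨ ¬r)) → □(r ∧ ¬p), u
2. □(r ∧ ¬p), u   [→-rule on 1 (branches; this branch)]
3. r ∧ ¬p, u   [□-rule on 2 via uRu]
4. r, u   [∧-rule on 3]
5. ¬p, u   [∧-rule on 3]
Accessibility: uRu
The negation has an open branch (countermodel exists).

No, not valid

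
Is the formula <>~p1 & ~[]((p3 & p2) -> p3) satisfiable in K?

1. <>~p1 & ~[]((p3 & p2) -> p3), 0
2. <>~p1, 0
3. ~[]((p3 & p2) -> p3), 0
4. ~p1, 1
5. ~((p3 & p2) -> p3), 2
6. p3 & p2, 2
7. ~p3, 2
8. p3, 2
9. p2, 2
Accessibility: 0R1, 0R2
Branch closes: p3 and ~p3 both at 2.
(One branch shown.) All branches close.

No, unsatisfiable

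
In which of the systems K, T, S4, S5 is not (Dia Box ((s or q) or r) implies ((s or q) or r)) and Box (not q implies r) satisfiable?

T-tableau for the formula:
1. not (Dia Box ((s or q) or r) implies ((s or q) or r)) and Box (not q implies r), w0
2. not (Dia Box ((s or q) or r) implies ((s or q) or r)), w0
3. Box (not q implies r), w0
4. Dia Box ((s or q) or r), w0
5. not ((s or q) or r), w0
6. not (s or q), w0
7. not r, w0
8. not s, w0
9. not q, w0
10. not q implies r, w0
11. r, w0
Accessibility: w0Rw0
Branch closes: r and not r both at w0.
Every branch closes (one shown): unsatisfiable in T, hence also in S4, S5 (every S4/S5-frame is a T-frame).
K-tableau for the formula:
1. not (Dia Box ((s or q) or r) implies ((s or q) or r)) and Box (not q implies r), w0
2. not (Dia Box ((s or q) or r) implies ((s or q) or r)), w0
3. Box (not q implies r), w0
4. Dia Box ((s or q) or r), w0
5. not ((s or q) or r), w0
6. not (s or q), w0
7. not r, w0
8. not s, w0
9. not q, w0
10. Box ((s or q) or r), w1
11. not q implies r, w1
12. r, w1
Accessibility: w0Rw1
Complete open branch: satisfiable in K.

K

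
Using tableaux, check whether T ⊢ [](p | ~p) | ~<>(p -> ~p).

Tableau for the negation ~([](p | ~p) | ~<>(p -> ~p)):
1. ~([](p | ~p) | ~<>(p -> ~p)), 0
2. ~[](p | ~p), 0
3. <>(p -> ~p), 0
4. ~(p | ~p), 1
5. ~p, 1
6. p, 1
Accessibility: 0R0, 0R1, 1R1
Branch closes: p and ~p both at 1.
All branches of the negation close; one closing branch shown above.

Valid in T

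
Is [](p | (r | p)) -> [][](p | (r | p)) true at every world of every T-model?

Tableau for the negation ~([](p | (r | p)) -> [][](p | (r | p))):
1. ~([](p | (r | p)) -> [][](p | (r | p))), w0
2. [](p | (r | p)), w0
3. ~[][](p | (r | p)), w0
4. p | (r | p), w0
5. r | p, w0
6. p, w0
7. ~[](p | (r | p)), w1
8. p | (r | p), w1
9. r | p, w1
10. p, w1
11. ~(p | (r | p)), w2
12. ~p, w2
13. ~(r | p), w2
14. ~r, w2
Accessibility: w0Rw0, w0Rw1, w1Rw1, w1Rw2, w2Rw2
The negation has an open branch (countermodel exists).

No, not valid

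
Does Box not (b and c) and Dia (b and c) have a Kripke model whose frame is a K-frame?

1. Box not (b and c) and Dia (b and c), 0
2. Box not (b and c), 0
3. Dia (b and c), 0
4. b and c, 1
5. b, 1
6. c, 1
7. not (b and c), 1
8. not c, 1
Accessibility: 0R1
Branch closes: c and not c both at 1.
All branches of the tableau close; one closing branch shown above.

No, unsatisfiable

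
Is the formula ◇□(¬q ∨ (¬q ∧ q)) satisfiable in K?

Satisfiable

1. ◇□(¬q ∨ (¬q ∧ q)), 0
2. □(¬q ∨ (¬q ∧ q)), 1
Accessibility: 0R1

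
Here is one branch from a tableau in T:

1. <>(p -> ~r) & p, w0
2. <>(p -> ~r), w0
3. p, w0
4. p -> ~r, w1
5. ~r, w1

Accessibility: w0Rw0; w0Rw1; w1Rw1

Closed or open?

There is no literal clash: for every atom and world, at most one sign appears.

No, open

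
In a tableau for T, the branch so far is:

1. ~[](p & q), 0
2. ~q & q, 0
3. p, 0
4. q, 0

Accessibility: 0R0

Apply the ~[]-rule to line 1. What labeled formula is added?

a fresh world 1 with 0R1, and ~(p & q) at 1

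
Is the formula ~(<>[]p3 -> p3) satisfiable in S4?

Satisfiable (open branch found)

1. ~(<>[]p3 -> p3), 0
2. <>[]p3, 0
3. ~p3, 0
4. []p3, 1
5. p3, 1
Accessibility: 0R0, 0R1, 1R1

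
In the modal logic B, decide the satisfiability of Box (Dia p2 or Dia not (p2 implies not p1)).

Satisfiable (open branch found)

1. Box (Dia p2 or Dia not (p2 implies not p1)), u
2. Dia p2 or Dia not (p2 implies not p1), u
3. Dia not (p2 implies not p1), u
4. not (p2 implies not p1), v
5. p2, v
6. p1, v
7. Dia p2 or Dia not (p2 implies not p1), v
8. Dia not (p2 implies not p1), v
9. not (p2 implies not p1), w
10. p2, w
11. p1, w
Accessibility: uRu, uRv, vRu, vRv, vRw, wRv, wRw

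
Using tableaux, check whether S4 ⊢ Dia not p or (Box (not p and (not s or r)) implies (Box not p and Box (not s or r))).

Valid in S4

Tableau for the negation not (Dia not p or (Box (not p and (not s or r)) implies (Box not p and Box (not s or r)))):
1. not (Dia not p or (Box (not p and (not s or r)) implies (Box not p and Box (not s or r)))), 0
2. not Dia not p, 0   [neg-or-rule on 1]
3. not (Box (not p and (not s or r)) implies (Box not p and Box (not s or r))), 0   [neg-or-rule on 1]
4. Box (not p and (not s or r)), 0   [neg-implies-rule on 3]
5. not (Box not p and Box (not s or r)), 0   [neg-implies-rule on 3]
6. p, 0   [neg-Dia-rule on 2 via 0R0]
7. not p and (not s or r), 0   [Box-rule on 4 via 0R0]
8. not p, 0   [and-rule on 7]
9. not s or r, 0   [and-rule on 7]
Accessibility: 0R0
Branch closes: p and not p both at 0.
All branches of the negation close; one closing branch shown above.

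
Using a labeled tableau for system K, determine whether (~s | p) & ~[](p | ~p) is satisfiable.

Unsatisfiable

1. (~s | p) & ~[](p | ~p), 0
2. ~s | p, 0
3. ~[](p | ~p), 0
4. p, 0
5. ~(p | ~p), 1
6. ~p, 1
7. p, 1
Accessibility: 0R1
Branch closes: p and ~p both at 1.
All branches of the tableau close; one closing branch shown above.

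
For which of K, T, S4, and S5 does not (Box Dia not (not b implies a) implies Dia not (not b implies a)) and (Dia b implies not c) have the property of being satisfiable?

T-tableau for the formula:
1. not (Box Dia not (not b implies a) implies Dia not (not b implies a)) and (Dia b implies not c), u
2. not (Box Dia not (not b implies a) implies Dia not (not b implies a)), u
3. Dia b implies not c, u
4. Box Dia not (not b implies a), u
5. not Dia not (not b implies a), u
6. Dia not (not b implies a), u
7. not b implies a, u
8. not Dia b, u
9. not b, u
10. a, u
11. not (not b implies a), v
12. not b, v
13. not a, v
14. Dia not (not b implies a), v
15. not b implies a, v
16. a, v
Accessibility: uRu, uRv, vRv
Branch closes: a and not a both at v.
Every branch closes (one shown): unsatisfiable in T, hence also in S4, S5 (every S4/S5-frame is a T-frame).
K-tableau for the formula:
1. not (Box Dia not (not b implies a) implies Dia not (not b implies a)) and (Dia b implies not c), u
2. not (Box Dia not (not b implies a) implies Dia not (not b implies a)), u
3. Dia b implies not c, u
4. Box Dia not (not b implies a), u
5. not Dia not (not b implies a), u
6. not c, u
Complete open branch: satisfiable in K.

K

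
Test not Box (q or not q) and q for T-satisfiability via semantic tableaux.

No, unsatisfiable

1. not Box (q or not q) and q, u
2. not Box (q or not q), u
3. q, u
4. not (q or not q), v
5. not q, v
6. q, v
Accessibility: uRu, uRv, vRv
Branch closes: q and not q both at v.
All branches of the tableau close; one closing branch shown above.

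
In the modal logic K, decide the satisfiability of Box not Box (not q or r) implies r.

1. Box not Box (not q or r) implies r, u
2. r, u

Yes, satisfiable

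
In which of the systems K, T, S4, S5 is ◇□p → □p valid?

S4-tableau for the negation ¬(◇□p → □p):
1. ¬(◇□p → □p), u
2. ◇□p, u
3. ¬□p, u
4. □p, v
5. p, v
6. ¬p, w
Accessibility: uRu, uRv, uRw, vRv, wRw
Complete open branch: countermodel on an S4-frame, so not valid in S4, nor in K, T (the same frame is also a K-frame and a T-frame).
S5-tableau for the negation ¬(◇□p → □p):
1. ¬(◇□p → □p), u
2. ◇□p, u
3. ¬□p, u
4. □p, v
5. p, u
6. p, v
7. ¬p, w
8. p, w
Accessibility: uRu, uRv, uRw, vRu, vRv, vRw, wRu, wRv, wRw
Branch closes: p and ¬p both at w.
Every branch closes (one shown): valid in S5.

S5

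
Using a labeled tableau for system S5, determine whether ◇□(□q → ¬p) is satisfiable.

1. ◇□(□q → ¬p), 0
2. □(□q → ¬p), 1
3. □q → ¬p, 0
4. □q → ¬p, 1
5. ¬p, 0
6. ¬p, 1
Accessibility: 0R0, 0R1, 1R0, 1R1

Yes, satisfiable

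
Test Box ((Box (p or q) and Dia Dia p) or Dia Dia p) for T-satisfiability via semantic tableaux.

Satisfiable (open branch found)

1. Box ((Box (p or q) and Dia Dia p) or Dia Dia p), u
2. (Box (p or q) and Dia Dia p) or Dia Dia p, u
3. Dia Dia p, u
4. Dia p, v
5. (Box (p or q) and Dia Dia p) or Dia Dia p, v
6. Dia Dia p, v
7. p, w
8. Dia p, x
9. p, y
Accessibility: uRu, uRv, vRv, vRw, vRx, wRw, xRx, xRy, yRy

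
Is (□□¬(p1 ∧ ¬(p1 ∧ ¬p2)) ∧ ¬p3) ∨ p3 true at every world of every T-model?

Not valid

Tableau for the negation ¬((□□¬(p1 ∧ ¬(p1 ∧ ¬p2)) ∧ ¬p3) ∨ p3):
1. ¬((□□¬(p1 ∧ ¬(p1 ∧ ¬p2)) ∧ ¬p3) ∨ p3), 0
2. ¬(□□¬(p1 ∧ ¬(p1 ∧ ¬p2)) ∧ ¬p3), 0   [¬∨-rule on 1]
3. ¬p3, 0   [¬∨-rule on 1]
4. ¬□□¬(p1 ∧ ¬(p1 ∧ ¬p2)), 0   [¬∧-rule on 2 (branches; this branch)]
5. ¬□¬(p1 ∧ ¬(p1 ∧ ¬p2)), 1   [¬□-rule on 4: fresh world 1, 0R1]
6. p1 ∧ ¬(p1 ∧ ¬p2), 2   [¬□-rule on 5: fresh world 2, 1R2]
7. p1, 2   [∧-rule on 6]
8. ¬(p1 ∧ ¬p2), 2   [∧-rule on 6]
9. p2, 2   [¬∧-rule on 8 (branches; this branch)]
Accessibility: 0R0, 0R1, 1R1, 1R2, 2R2
The negation has an open branch (countermodel exists).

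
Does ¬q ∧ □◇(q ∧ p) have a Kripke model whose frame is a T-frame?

1. ¬q ∧ □◇(q ∧ p), 0
2. ¬q, 0
3. □◇(q ∧ p), 0
4. ◇(q ∧ p), 0
5. q ∧ p, 1
6. q, 1
7. p, 1
8. ◇(q ∧ p), 1
9. q ∧ p, 2
10. q, 2
11. p, 2
Accessibility: 0R0, 0R1, 1R1, 1R2, 2R2

Satisfiable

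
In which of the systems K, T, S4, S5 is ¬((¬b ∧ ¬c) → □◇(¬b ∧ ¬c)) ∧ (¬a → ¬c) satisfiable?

K, T, S4

S5-tableau for the formula:
1. ¬((¬b ∧ ¬c) → □◇(¬b ∧ ¬c)) ∧ (¬a → ¬c), w0
2. ¬((¬b ∧ ¬c) → □◇(¬b ∧ ¬c)), w0   [∧-rule on 1]
3. ¬a → ¬c, w0   [∧-rule on 1]
4. ¬b ∧ ¬c, w0   [¬→-rule on 2]
5. ¬□◇(¬b ∧ ¬c), w0   [¬→-rule on 2]
6. ¬b, w0   [∧-rule on 4]
7. ¬c, w0   [∧-rule on 4]
8. ¬◇(¬b ∧ ¬c), w1   [¬□-rule on 5: fresh world w1, w0Rw1]
9. ¬(¬b ∧ ¬c), w0   [¬◇-rule on 8 via w1Rw0]
10. ¬(¬b ∧ ¬c), w1   [¬◇-rule on 8 via w1Rw1]
11. c, w0   [¬∧-rule on 9 (branches; this branch)]
Accessibility: w0Rw0, w0Rw1, w1Rw0, w1Rw1
Branch closes: c and ¬c both at w0.
Every branch closes (one shown): unsatisfiable in S5.
S4-tableau for the formula:
1. ¬((¬b ∧ ¬c) → □◇(¬b ∧ ¬c)) ∧ (¬a → ¬c), w0
2. ¬((¬b ∧ ¬c) → □◇(¬b ∧ ¬c)), w0   [∧-rule on 1]
3. ¬a → ¬c, w0   [∧-rule on 1]
4. ¬b ∧ ¬c, w0   [¬→-rule on 2]
5. ¬□◇(¬b ∧ ¬c), w0   [¬→-rule on 2]
6. ¬b, w0   [∧-rule on 4]
7. ¬c, w0   [∧-rule on 4]
8. ¬◇(¬b ∧ ¬c), w1   [¬□-rule on 5: fresh world w1, w0Rw1]
9. ¬(¬b ∧ ¬c), w1   [¬◇-rule on 8 via w1Rw1]
10. c, w1   [¬∧-rule on 9 (branches; this branch)]
Accessibility: w0Rw0, w0Rw1, w1Rw1
Complete open branch: satisfiable in S4, hence also in K, T (this S4-model is also a K-model and a T-model).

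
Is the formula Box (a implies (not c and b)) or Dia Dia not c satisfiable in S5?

1. Box (a implies (not c and b)) or Dia Dia not c, 0
2. Dia Dia not c, 0
3. Dia not c, 1
4. not c, 2
Accessibility: 0R0, 0R1, 0R2, 1R0, 1R1, 1R2, 2R0, 2R1, 2R2

Satisfiable (open branch found)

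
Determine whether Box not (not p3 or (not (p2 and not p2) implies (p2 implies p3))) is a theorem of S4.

No, not valid

Tableau for the negation not Box not (not p3 or (not (p2 and not p2) implies (p2 implies p3))):
1. not Box not (not p3 or (not (p2 and not p2) implies (p2 implies p3))), w0
2. not p3 or (not (p2 and not p2) implies (p2 implies p3)), w1
3. not (p2 and not p2) implies (p2 implies p3), w1
4. p2 implies p3, w1
5. p3, w1
Accessibility: w0Rw0, w0Rw1, w1Rw1
The negation has an open branch (countermodel exists).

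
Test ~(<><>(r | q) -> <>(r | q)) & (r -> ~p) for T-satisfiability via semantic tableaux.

Satisfiable

1. ~(<><>(r | q) -> <>(r | q)) & (r -> ~p), w0
2. ~(<><>(r | q) -> <>(r | q)), w0   [&-rule on 1]
3. r -> ~p, w0   [&-rule on 1]
4. <><>(r | q), w0   [~->-rule on 2]
5. ~<>(r | q), w0   [~->-rule on 2]
6. ~(r | q), w0   [~<>-rule on 5 via w0Rw0]
7. ~r, w0   [~|-rule on 6]
8. ~q, w0   [~|-rule on 6]
9. ~p, w0   [->-rule on 3 (branches; this branch)]
10. <>(r | q), w1   [<>-rule on 4: fresh world w1, w0Rw1]
11. ~(r | q), w1   [~<>-rule on 5 via w0Rw1]
12. ~r, w1   [~|-rule on 11]
13. ~q, w1   [~|-rule on 11]
14. r | q, w2   [<>-rule on 10: fresh world w2, w1Rw2]
15. q, w2   [|-rule on 14 (branches; this branch)]
Accessibility: w0Rw0, w0Rw1, w1Rw1, w1Rw2, w2Rw2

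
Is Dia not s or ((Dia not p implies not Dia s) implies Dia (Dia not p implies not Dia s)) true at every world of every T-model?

Tableau for the negation not (Dia not s or ((Dia not p implies not Dia s) implies Dia (Dia not p implies not Dia s))):
1. not (Dia not s or ((Dia not p implies not Dia s) implies Dia (Dia not p implies not Dia s))), 0
2. not Dia not s, 0
3. not ((Dia not p implies not Dia s) implies Dia (Dia not p implies not Dia s)), 0
4. Dia not p implies not Dia s, 0
5. not Dia (Dia not p implies not Dia s), 0
6. s, 0
7. not (Dia not p implies not Dia s), 0
8. Dia not p, 0
9. Dia s, 0
10. not Dia not p, 0
11. p, 0
12. not p, 1
13. s, 1
14. not (Dia not p implies not Dia s), 1
15. Dia not p, 1
16. Dia s, 1
17. p, 1
Accessibility: 0R0, 0R1, 1R1
Branch closes: p and not p both at 1.
Every branch of the negation's tableau closes; the branch above is one of them.

Valid in T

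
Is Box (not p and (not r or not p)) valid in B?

Tableau for the negation not Box (not p and (not r or not p)):
1. not Box (not p and (not r or not p)), w0
2. not (not p and (not r or not p)), w1
3. not (not r or not p), w1
4. r, w1
5. p, w1
Accessibility: w0Rw0, w0Rw1, w1Rw0, w1Rw1
The negation has an open branch (countermodel exists).

Invalid (countermodel exists)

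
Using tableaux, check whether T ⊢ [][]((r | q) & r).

Tableau for the negation ~[][]((r | q) & r):
1. ~[][]((r | q) & r), 0
2. ~[]((r | q) & r), 1   [~[]-rule on 1: fresh world 1, 0R1]
3. ~((r | q) & r), 2   [~[]-rule on 2: fresh world 2, 1R2]
4. ~r, 2   [~&-rule on 3 (branches; this branch)]
Accessibility: 0R0, 0R1, 1R1, 1R2, 2R2
The negation has an open branch (countermodel exists).

No, not valid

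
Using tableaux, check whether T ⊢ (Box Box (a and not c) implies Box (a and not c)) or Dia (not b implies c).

Tableau for the negation not ((Box Box (a and not c) implies Box (a and not c)) or Dia (not b implies c)):
1. not ((Box Box (a and not c) implies Box (a and not c)) or Dia (not b implies c)), u
2. not (Box Box (a and not c) implies Box (a and not c)), u
3. not Dia (not b implies c), u
4. Box Box (a and not c), u
5. not Box (a and not c), u
6. not (not b implies c), u
7. not b, u
8. not c, u
9. Box (a and not c), u
10. a and not c, u
11. a, u
12. not (a and not c), v
13. not (not b implies c), v
14. not b, v
15. not c, v
16. Box (a and not c), v
17. a and not c, v
18. a, v
19. c, v
Accessibility: uRu, uRv, vRv
Branch closes: c and not c both at v.
Every branch of the negation's tableau closes; the branch above is one of them.

Valid in T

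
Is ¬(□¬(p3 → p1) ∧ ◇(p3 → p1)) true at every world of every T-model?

Tableau for the negation □¬(p3 → p1) ∧ ◇(p3 → p1):
1. □¬(p3 → p1) ∧ ◇(p3 → p1), 0
2. □¬(p3 → p1), 0
3. ◇(p3 → p1), 0
4. ¬(p3 → p1), 0
5. p3, 0
6. ¬p1, 0
7. p3 → p1, 1
8. ¬(p3 → p1), 1
9. p3, 1
10. ¬p1, 1
11. p1, 1
Accessibility: 0R0, 0R1, 1R1
Branch closes: p1 and ¬p1 both at 1.
All branches of the negation close; one closing branch shown above.

Yes, valid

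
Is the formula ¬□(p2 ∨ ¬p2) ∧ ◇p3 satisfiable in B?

1. ¬□(p2 ∨ ¬p2) ∧ ◇p3, u
2. ¬□(p2 ∨ ¬p2), u
3. ◇p3, u
4. ¬(p2 ∨ ¬p2), v
5. ¬p2, v
6. p2, v
Accessibility: uRu, uRv, vRu, vRv
Branch closes: p2 and ¬p2 both at v.
Every branch closes; the branch above is one of them.

Unsatisfiable (every branch closes)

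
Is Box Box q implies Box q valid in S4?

Tableau for the negation not (Box Box q implies Box q):
1. not (Box Box q implies Box q), w0
2. Box Box q, w0
3. not Box q, w0
4. Box q, w0
5. q, w0
6. not q, w1
7. Box q, w1
8. q, w1
Accessibility: w0Rw0, w0Rw1, w1Rw1
Branch closes: q and not q both at w1.
Every branch of the negation's tableau closes; the branch above is one of them.

Valid in S4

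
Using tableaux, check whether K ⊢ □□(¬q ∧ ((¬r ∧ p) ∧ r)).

Invalid (countermodel exists)

Tableau for the negation ¬□□(¬q ∧ ((¬r ∧ p) ∧ r)):
1. ¬□□(¬q ∧ ((¬r ∧ p) ∧ r)), 0
2. ¬□(¬q ∧ ((¬r ∧ p) ∧ r)), 1
3. ¬(¬q ∧ ((¬r ∧ p) ∧ r)), 2
4. ¬((¬r ∧ p) ∧ r), 2
5. ¬r, 2
Accessibility: 0R1, 1R2
The negation has an open branch (countermodel exists).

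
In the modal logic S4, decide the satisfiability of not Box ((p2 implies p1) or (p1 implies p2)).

1. not Box ((p2 implies p1) or (p1 implies p2)), w0
2. not ((p2 implies p1) or (p1 implies p2)), w1
3. not (p2 implies p1), w1
4. not (p1 implies p2), w1
5. p2, w1
6. not p1, w1
7. p1, w1
8. not p2, w1
Accessibility: w0Rw0, w0Rw1, w1Rw1
Branch closes: p1 and not p1 both at w1.
(One branch shown.) All branches close.

Unsatisfiable (every branch closes)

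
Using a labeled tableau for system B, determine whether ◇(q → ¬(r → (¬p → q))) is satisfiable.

Yes, satisfiable

1. ◇(q → ¬(r → (¬p → q))), u
2. q → ¬(r → (¬p → q)), v
3. ¬(r → (¬p → q)), v
4. r, v
5. ¬(¬p → q), v
6. ¬p, v
7. ¬q, v
Accessibility: uRu, uRv, vRu, vRv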